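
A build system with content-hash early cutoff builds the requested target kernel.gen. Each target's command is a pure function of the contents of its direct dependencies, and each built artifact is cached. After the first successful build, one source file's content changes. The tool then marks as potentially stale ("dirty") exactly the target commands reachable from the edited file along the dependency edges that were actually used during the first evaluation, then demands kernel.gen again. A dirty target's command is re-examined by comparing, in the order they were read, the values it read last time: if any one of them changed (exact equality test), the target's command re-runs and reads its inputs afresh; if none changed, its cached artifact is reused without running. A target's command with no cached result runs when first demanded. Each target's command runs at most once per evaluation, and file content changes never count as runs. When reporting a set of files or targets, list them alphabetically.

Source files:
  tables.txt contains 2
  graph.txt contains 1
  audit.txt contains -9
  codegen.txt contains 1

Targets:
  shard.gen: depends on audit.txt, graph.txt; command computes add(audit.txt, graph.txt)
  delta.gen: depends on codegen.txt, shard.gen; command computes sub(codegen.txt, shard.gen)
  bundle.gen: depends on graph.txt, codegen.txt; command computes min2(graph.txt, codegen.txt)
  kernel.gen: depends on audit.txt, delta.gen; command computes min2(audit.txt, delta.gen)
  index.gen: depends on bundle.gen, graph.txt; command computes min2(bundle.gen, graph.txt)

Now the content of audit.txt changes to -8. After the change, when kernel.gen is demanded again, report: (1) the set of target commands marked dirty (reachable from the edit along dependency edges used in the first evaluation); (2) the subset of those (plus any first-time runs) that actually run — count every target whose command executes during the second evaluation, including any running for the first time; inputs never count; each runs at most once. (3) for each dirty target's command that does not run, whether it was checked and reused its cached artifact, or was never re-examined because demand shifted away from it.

Marked dirty: delta.gen, kernel.gen, shard.gen.
Target commands that run: delta.gen, kernel.gen, shard.gen — 3 in total.
Every dirty target's command ran.

First evaluation (everything demanded from the output):
  shard.gen = add(-9, 1) = -8
  delta.gen = sub(1, -8) = 9
  kernel.gen = min2(-9, 9) = -9

Propagation after the edit:
  shard.gen: runs — audit.txt -9->-8; result -7.
  delta.gen: runs — shard.gen -8->-7; result 8.
  kernel.gen: runs — audit.txt -9->-8; delta.gen 9->8; result -8.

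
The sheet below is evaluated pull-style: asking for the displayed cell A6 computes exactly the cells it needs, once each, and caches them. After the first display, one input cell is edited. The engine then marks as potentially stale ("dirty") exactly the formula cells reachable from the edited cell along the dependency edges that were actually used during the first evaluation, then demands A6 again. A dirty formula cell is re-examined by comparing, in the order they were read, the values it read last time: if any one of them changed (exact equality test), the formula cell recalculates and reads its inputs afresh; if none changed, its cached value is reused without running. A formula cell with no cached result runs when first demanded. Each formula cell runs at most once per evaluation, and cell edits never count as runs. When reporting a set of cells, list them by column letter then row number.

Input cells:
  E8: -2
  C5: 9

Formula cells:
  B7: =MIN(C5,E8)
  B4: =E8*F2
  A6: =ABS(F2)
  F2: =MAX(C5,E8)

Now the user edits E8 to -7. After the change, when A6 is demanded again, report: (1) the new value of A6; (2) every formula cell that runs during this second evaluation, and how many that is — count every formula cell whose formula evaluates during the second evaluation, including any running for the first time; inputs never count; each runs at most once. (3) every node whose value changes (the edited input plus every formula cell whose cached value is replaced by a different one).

Demanding A6 again yields 9.
1 formula cells run: F2.
The nodes whose values change: E8.
Note the absorption at F2: it re-runs yet its value is the same, leaving the output's value untouched.

First demand of the output computes:
  F2 = MAX(9, -2) = 9
  A6 = ABS(9) = 9

After the edit, cleaning proceeds:
  F2: a read changed (E8 -2->-7) — executes, giving 9 — identical to its old value.
  A6: dirty, but its reads are unchanged (F2 unchanged); cached 9 stands.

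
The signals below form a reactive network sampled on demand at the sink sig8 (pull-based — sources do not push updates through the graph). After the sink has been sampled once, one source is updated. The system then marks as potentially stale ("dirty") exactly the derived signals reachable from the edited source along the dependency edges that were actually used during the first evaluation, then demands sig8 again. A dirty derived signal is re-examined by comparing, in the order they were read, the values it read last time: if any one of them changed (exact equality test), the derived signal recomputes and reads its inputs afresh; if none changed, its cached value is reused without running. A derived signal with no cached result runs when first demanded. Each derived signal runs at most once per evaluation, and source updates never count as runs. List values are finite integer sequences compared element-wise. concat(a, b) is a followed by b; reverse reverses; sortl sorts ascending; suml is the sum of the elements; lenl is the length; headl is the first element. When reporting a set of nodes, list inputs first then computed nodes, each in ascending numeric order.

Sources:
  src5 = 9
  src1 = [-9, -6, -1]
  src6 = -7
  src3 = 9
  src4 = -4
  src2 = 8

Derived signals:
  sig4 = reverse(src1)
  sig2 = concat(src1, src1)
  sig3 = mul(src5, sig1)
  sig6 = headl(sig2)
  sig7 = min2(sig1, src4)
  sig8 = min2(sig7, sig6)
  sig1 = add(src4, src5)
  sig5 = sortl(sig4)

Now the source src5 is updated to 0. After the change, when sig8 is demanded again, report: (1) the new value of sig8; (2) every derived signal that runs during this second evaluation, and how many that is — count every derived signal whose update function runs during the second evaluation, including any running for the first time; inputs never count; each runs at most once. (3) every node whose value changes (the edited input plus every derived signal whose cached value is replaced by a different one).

Initial pass — values computed on the first demand:
  sig1 = add(-4, 9) = 5
  sig2 = concat([-9, -6, -1], [-9, -6, -1]) = [-9, -6, -1, -9, -6, -1]
  sig6 = headl([-9, -6, -1, -9, -6, -1]) = -9
  sig7 = min2(5, -4) = -4
  sig8 = min2(-4, -9) = -9

Second demand — change propagation:
  sig1: re-runs because src5 9->0; new result -4.
  sig7: re-runs because sig1 5->-4; new result -4 (unchanged).
  sig8: re-examined; everything it read last time is the same (sig7 unchanged, sig6 unchanged) — cache -9 kept, no run.

The important point: sig7 recomputes to an identical value, and the output ends up unchanged.

sig8 now evaluates to -9.
Run set: sig1, sig7 (2 run).
Changed values: src5, sig1.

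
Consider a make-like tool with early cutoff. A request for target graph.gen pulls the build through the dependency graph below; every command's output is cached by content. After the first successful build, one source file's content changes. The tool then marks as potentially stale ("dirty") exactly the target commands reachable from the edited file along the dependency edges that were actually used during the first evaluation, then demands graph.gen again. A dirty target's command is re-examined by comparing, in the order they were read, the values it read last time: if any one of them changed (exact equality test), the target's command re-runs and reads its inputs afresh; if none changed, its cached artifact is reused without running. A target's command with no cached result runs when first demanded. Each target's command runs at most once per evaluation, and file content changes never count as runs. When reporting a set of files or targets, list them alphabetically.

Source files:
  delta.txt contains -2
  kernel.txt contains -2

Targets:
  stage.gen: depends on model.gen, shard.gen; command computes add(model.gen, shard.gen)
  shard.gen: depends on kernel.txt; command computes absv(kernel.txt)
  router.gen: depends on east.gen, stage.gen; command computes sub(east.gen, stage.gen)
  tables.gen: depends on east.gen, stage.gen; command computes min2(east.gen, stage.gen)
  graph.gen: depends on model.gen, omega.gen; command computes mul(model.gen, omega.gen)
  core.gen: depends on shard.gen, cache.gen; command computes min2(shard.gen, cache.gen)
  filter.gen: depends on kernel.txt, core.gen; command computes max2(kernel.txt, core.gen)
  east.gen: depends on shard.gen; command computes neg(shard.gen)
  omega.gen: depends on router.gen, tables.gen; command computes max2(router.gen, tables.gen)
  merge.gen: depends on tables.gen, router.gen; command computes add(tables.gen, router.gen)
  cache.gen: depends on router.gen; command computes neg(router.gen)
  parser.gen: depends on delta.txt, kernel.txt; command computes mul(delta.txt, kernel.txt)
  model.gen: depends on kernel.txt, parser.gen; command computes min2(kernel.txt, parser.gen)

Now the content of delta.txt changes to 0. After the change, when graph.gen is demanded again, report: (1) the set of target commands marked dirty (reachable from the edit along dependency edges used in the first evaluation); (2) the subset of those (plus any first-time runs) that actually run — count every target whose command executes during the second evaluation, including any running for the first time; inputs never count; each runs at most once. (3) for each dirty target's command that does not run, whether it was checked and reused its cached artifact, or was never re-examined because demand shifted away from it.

First demand of the output computes:
  parser.gen = mul(-2, -2) = 4
  model.gen = min2(-2, 4) = -2
  shard.gen = absv(-2) = 2
  east.gen = neg(2) = -2
  stage.gen = add(-2, 2) = 0
  router.gen = sub(-2, 0) = -2
  tables.gen = min2(-2, 0) = -2
  omega.gen = max2(-2, -2) = -2
  graph.gen = mul(-2, -2) = 4

After the edit, cleaning proceeds:
  parser.gen: a read changed (delta.txt -2->0) — executes, giving 0.
  model.gen: a read changed (parser.gen 4->0) — executes, giving -2 — identical to its old value.
  stage.gen: dirty, but its reads are unchanged (model.gen unchanged, shard.gen unchanged); cached 0 stands.
  router.gen: dirty, but its reads are unchanged (east.gen unchanged, stage.gen unchanged); cached -2 stands.
  tables.gen: dirty, but its reads are unchanged (east.gen unchanged, stage.gen unchanged); cached -2 stands.
  omega.gen: dirty, but its reads are unchanged (router.gen unchanged, tables.gen unchanged); cached -2 stands.
  graph.gen: dirty, but its reads are unchanged (model.gen unchanged, omega.gen unchanged); cached 4 stands.

Note the absorption at model.gen: it re-runs yet its value is the same, leaving the output's value untouched.

The edit dirties: graph.gen, model.gen, omega.gen, parser.gen, router.gen, stage.gen, tables.gen.
2 target commands run: model.gen, parser.gen.
Cache hits after checking: graph.gen, omega.gen, router.gen, stage.gen, tables.gen.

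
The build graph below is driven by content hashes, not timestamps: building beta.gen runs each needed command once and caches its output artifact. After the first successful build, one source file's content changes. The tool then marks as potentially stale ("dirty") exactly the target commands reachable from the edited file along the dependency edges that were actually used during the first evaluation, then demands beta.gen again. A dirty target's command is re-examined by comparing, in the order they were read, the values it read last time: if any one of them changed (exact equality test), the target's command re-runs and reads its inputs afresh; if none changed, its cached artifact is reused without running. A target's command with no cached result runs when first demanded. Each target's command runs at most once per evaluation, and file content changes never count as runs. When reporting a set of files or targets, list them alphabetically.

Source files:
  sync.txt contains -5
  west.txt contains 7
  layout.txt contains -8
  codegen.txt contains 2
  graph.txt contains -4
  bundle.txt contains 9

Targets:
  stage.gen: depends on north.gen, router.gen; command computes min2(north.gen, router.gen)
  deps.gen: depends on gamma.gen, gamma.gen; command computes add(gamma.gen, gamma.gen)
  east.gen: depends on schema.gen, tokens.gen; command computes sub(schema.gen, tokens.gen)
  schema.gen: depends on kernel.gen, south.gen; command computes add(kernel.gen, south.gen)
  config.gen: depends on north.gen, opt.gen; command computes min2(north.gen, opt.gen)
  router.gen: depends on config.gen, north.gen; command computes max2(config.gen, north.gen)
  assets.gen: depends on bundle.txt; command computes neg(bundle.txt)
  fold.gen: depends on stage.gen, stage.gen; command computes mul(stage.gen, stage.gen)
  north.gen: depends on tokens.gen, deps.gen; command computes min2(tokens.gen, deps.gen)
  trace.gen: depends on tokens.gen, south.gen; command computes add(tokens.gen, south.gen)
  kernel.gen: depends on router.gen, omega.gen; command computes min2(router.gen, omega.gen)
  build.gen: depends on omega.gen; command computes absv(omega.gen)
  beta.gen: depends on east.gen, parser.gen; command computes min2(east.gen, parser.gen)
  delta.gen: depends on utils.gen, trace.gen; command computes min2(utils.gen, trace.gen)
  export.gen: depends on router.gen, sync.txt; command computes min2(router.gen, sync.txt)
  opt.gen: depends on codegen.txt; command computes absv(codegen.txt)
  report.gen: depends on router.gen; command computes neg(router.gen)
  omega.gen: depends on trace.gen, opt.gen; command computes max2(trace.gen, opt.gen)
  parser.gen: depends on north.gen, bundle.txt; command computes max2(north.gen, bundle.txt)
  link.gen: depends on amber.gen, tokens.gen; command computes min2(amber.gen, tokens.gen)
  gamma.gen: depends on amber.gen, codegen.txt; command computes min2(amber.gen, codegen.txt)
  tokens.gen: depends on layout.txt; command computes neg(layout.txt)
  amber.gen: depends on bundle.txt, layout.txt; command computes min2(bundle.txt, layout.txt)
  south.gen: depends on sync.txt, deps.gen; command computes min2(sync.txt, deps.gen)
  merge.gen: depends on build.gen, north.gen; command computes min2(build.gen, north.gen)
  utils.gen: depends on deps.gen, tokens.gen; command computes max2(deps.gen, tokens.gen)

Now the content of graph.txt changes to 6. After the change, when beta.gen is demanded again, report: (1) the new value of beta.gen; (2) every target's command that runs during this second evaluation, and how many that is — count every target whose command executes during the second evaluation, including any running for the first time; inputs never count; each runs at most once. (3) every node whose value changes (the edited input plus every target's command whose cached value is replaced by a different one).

Initial pass — values computed on the first demand:
  amber.gen = min2(9, -8) = -8
  gamma.gen = min2(-8, 2) = -8
  deps.gen = add(-8, -8) = -16
  opt.gen = absv(2) = 2
  south.gen = min2(-5, -16) = -16
  tokens.gen = neg(-8) = 8
  north.gen = min2(8, -16) = -16
  config.gen = min2(-16, 2) = -16
  parser.gen = max2(-16, 9) = 9
  router.gen = max2(-16, -16) = -16
  trace.gen = add(8, -16) = -8
  omega.gen = max2(-8, 2) = 2
  kernel.gen = min2(-16, 2) = -16
  schema.gen = add(-16, -16) = -32
  east.gen = sub(-32, 8) = -40
  beta.gen = min2(-40, 9) = -40

Second demand — change propagation:
  no demanded computation ever read graph.txt, so the edit dirties nothing and nothing runs.

The important point: nothing the output needs ever reads graph.txt, so the edit is invisible to it.

beta.gen now evaluates to -40.
Run set: none (0 run).
Changed values: graph.txt.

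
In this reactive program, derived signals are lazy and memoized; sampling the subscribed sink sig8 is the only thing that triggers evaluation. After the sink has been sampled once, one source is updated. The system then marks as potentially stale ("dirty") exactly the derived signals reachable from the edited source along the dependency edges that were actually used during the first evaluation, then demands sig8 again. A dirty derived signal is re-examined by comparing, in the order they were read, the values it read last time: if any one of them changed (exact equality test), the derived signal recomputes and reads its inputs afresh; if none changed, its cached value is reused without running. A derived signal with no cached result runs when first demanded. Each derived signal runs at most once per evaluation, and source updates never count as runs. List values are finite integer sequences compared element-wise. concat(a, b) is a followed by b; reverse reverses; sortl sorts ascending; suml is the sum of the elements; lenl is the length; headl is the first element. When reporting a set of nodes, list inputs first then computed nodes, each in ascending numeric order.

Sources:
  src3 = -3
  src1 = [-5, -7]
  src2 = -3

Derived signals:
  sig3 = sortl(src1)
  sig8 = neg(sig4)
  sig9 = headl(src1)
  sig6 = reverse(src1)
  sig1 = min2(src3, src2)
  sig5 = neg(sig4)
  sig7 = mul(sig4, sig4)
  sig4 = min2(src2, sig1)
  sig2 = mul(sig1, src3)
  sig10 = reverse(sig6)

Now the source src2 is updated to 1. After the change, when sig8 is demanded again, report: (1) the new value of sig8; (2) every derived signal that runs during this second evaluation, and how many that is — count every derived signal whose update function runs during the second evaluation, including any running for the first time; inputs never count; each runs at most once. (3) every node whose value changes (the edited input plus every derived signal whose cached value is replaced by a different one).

First demand of the output computes:
  sig1 = min2(-3, -3) = -3
  sig4 = min2(-3, -3) = -3
  sig8 = neg(-3) = 3

After the edit, cleaning proceeds:
  sig1: a read changed (src2 -3->1) — executes, giving -3 — identical to its old value.
  sig4: a read changed (src2 -3->1) — executes, giving -3 — identical to its old value.
  sig8: dirty, but its reads are unchanged (sig4 unchanged); cached 3 stands.

Note where the cutoff bites: sig8 is checked, finds nothing changed, and keeps its cache.

Demanding sig8 again yields 3.
2 derived signals run: sig1, sig4.
The nodes whose values change: src2.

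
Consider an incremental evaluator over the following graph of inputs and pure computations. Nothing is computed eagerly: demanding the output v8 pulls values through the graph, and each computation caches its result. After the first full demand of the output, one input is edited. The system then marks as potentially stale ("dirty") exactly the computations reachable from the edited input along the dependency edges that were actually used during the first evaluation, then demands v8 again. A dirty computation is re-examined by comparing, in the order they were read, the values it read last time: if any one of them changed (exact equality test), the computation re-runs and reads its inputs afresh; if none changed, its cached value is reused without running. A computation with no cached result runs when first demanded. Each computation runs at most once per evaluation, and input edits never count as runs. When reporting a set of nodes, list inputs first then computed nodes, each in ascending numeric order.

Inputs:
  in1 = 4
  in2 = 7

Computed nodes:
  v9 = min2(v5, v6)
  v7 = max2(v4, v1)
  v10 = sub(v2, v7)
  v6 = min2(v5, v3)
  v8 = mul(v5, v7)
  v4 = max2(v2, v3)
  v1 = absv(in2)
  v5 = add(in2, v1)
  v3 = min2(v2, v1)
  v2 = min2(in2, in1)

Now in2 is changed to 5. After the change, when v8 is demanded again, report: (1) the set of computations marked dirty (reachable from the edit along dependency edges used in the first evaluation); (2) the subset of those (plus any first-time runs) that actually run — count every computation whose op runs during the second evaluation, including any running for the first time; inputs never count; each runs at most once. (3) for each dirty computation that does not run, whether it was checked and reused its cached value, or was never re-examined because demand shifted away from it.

Dirty set: v1, v2, v3, v4, v5, v7, v8.
Run set: v1, v2, v3, v5, v7, v8 (6 run).
Re-examined without running (cache reused): v4.
The important point: at v4 every value read last time is unchanged, so the dirty flag clears without a run.

Initial pass — values computed on the first demand:
  v1 = absv(7) = 7
  v2 = min2(7, 4) = 4
  v3 = min2(4, 7) = 4
  v4 = max2(4, 4) = 4
  v5 = add(7, 7) = 14
  v7 = max2(4, 7) = 7
  v8 = mul(14, 7) = 98

Second demand — change propagation:
  v1: re-runs because in2 7->5; new result 5.
  v2: re-runs because in2 7->5; new result 4 (unchanged).
  v3: re-runs because v1 7->5; new result 4 (unchanged).
  v4: re-examined; everything it read last time is the same (v2 unchanged, v3 unchanged) — cache 4 kept, no run.
  v5: re-runs because in2 7->5; v1 7->5; new result 10.
  v7: re-runs because v1 7->5; new result 5.
  v8: re-runs because v5 14->10; v7 7->5; new result 50.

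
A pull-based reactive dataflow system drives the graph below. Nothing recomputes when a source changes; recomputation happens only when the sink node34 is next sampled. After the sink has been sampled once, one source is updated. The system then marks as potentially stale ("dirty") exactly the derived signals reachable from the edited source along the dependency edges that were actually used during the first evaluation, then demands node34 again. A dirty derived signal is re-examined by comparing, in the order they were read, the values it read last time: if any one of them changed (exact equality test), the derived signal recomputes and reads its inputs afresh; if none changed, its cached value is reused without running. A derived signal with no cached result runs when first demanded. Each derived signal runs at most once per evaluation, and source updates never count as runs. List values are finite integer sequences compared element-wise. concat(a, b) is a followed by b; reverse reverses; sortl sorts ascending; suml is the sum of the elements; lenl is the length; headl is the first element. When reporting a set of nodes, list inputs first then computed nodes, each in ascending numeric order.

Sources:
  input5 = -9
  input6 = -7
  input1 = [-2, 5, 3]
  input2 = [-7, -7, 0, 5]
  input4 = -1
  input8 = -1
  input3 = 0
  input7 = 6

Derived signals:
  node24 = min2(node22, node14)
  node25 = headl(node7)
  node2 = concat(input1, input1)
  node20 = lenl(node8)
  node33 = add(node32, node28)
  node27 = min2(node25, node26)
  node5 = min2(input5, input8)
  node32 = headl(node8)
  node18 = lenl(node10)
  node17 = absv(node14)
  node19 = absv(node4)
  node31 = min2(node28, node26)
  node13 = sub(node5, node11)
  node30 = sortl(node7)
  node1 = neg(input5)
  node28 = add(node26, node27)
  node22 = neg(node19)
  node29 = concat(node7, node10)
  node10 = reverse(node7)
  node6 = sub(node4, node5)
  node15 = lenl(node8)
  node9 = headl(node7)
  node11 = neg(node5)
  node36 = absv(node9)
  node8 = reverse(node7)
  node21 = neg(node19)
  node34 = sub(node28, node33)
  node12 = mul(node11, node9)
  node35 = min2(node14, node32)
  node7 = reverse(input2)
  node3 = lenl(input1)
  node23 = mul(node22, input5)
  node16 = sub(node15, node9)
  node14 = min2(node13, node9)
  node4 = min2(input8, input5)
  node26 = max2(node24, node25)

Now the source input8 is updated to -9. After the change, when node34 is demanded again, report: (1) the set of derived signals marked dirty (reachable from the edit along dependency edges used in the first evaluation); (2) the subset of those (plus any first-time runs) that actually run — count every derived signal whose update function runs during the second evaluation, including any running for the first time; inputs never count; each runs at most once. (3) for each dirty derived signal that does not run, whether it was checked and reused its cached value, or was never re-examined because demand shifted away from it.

First evaluation (everything demanded from the output):
  node4 = min2(-1, -9) = -9
  node5 = min2(-9, -1) = -9
  node7 = reverse([-7, -7, 0, 5]) = [5, 0, -7, -7]
  node8 = reverse([5, 0, -7, -7]) = [-7, -7, 0, 5]
  node9 = headl([5, 0, -7, -7]) = 5
  node11 = neg(-9) = 9
  node13 = sub(-9, 9) = -18
  node14 = min2(-18, 5) = -18
  node19 = absv(-9) = 9
  node22 = neg(9) = -9
  node24 = min2(-9, -18) = -18
  node25 = headl([5, 0, -7, -7]) = 5
  node26 = max2(-18, 5) = 5
  node27 = min2(5, 5) = 5
  node28 = add(5, 5) = 10
  node32 = headl([-7, -7, 0, 5]) = -7
  node33 = add(-7, 10) = 3
  node34 = sub(10, 3) = 7

Propagation after the edit:
  node4: runs — input8 -1->-9; result -9 (same value as before).
  node5: runs — input8 -1->-9; result -9 (same value as before).
  node11: checked — values it read are unchanged (node5 unchanged); reused cached 9 without running.
  node13: checked — values it read are unchanged (node5 unchanged, node11 unchanged); reused cached -18 without running.
  node14: checked — values it read are unchanged (node13 unchanged, node9 unchanged); reused cached -18 without running.
  node19: checked — values it read are unchanged (node4 unchanged); reused cached 9 without running.
  node22: checked — values it read are unchanged (node19 unchanged); reused cached -9 without running.
  node24: checked — values it read are unchanged (node22 unchanged, node14 unchanged); reused cached -18 without running.
  node26: checked — values it read are unchanged (node24 unchanged, node25 unchanged); reused cached 5 without running.
  node27: checked — values it read are unchanged (node25 unchanged, node26 unchanged); reused cached 5 without running.
  node28: checked — values it read are unchanged (node26 unchanged, node27 unchanged); reused cached 10 without running.
  node33: checked — values it read are unchanged (node32 unchanged, node28 unchanged); reused cached 3 without running.
  node34: checked — values it read are unchanged (node28 unchanged, node33 unchanged); reused cached 7 without running.

Key observation: the cutoff stops propagation at node11 — its inputs' values are unchanged, so it reuses its cache.

Marked dirty: node4, node5, node11, node13, node14, node19, node22, node24, node26, node27, node28, node33, node34.
Derived signals that run: node4, node5 — 2 in total.
Checked but reused from cache: node11, node13, node14, node19, node22, node24, node26, node27, node28, node33, node34.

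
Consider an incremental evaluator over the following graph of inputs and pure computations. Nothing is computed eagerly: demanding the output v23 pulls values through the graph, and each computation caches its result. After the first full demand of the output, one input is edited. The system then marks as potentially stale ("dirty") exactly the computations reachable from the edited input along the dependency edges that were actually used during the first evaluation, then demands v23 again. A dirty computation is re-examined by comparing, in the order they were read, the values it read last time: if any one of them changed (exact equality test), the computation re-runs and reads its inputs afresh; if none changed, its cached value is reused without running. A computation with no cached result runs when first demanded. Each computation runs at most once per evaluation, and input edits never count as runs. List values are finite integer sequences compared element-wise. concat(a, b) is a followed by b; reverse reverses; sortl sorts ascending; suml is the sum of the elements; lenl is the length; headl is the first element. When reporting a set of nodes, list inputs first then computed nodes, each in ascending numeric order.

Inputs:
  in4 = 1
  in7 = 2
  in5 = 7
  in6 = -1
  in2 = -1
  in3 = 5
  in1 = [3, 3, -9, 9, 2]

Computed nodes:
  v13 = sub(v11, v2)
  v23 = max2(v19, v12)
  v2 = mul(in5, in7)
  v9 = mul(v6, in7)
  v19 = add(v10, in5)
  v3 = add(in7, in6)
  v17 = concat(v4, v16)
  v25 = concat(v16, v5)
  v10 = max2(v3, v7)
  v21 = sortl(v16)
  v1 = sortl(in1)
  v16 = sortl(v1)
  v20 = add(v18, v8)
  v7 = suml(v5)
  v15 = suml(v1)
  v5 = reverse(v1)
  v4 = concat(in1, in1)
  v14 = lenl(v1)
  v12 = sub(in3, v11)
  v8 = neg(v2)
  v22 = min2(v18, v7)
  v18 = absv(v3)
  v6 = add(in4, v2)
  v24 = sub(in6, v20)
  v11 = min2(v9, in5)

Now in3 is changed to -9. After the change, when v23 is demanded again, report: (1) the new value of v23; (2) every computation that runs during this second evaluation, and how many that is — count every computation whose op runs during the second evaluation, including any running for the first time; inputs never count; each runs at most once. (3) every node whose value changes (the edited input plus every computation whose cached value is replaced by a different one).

v23 now evaluates to 15.
Run set: v12, v23 (2 run).
Changed values: in3, v12.

Initial pass — values computed on the first demand:
  v1 = sortl([3, 3, -9, 9, 2]) = [-9, 2, 3, 3, 9]
  v2 = mul(7, 2) = 14
  v3 = add(2, -1) = 1
  v5 = reverse([-9, 2, 3, 3, 9]) = [9, 3, 3, 2, -9]
  v6 = add(1, 14) = 15
  v7 = suml([9, 3, 3, 2, -9]) = 8
  v9 = mul(15, 2) = 30
  v10 = max2(1, 8) = 8
  v11 = min2(30, 7) = 7
  v12 = sub(5, 7) = -2
  v19 = add(8, 7) = 15
  v23 = max2(15, -2) = 15

Second demand — change propagation:
  v12: re-runs because in3 5->-9; new result -16.
  v23: re-runs because v12 -2->-16; new result 15 (unchanged).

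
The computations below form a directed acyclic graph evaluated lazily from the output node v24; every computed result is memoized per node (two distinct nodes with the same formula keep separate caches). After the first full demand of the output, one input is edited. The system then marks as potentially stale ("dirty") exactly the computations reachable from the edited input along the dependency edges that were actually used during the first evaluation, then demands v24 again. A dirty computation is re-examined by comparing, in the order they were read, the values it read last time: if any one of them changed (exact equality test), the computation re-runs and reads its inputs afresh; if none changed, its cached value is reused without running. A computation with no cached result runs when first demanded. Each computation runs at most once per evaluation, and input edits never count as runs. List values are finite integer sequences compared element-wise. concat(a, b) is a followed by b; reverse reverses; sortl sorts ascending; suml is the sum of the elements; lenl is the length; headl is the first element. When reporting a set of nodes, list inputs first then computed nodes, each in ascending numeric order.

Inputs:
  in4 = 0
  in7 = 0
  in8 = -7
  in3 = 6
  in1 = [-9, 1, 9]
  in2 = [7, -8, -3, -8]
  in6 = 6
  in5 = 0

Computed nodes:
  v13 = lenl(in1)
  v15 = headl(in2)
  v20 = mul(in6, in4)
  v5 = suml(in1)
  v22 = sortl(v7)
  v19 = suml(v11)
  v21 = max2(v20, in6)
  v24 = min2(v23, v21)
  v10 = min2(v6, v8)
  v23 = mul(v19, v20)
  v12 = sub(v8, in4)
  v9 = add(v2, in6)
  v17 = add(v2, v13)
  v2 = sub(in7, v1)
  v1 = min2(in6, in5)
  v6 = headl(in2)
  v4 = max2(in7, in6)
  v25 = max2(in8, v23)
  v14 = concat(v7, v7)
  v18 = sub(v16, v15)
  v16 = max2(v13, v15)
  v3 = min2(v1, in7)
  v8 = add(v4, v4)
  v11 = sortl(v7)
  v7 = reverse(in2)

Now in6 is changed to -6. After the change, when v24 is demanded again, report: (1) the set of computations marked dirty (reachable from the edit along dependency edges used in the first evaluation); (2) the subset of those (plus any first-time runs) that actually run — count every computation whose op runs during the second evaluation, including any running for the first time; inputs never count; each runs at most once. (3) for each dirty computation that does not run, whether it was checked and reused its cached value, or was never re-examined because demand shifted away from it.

The edit dirties: v20, v21, v23, v24.
3 computations run: v20, v21, v24.
Cache hits after checking: v23.
Note where the cutoff bites: v23 is checked, finds nothing changed, and keeps its cache.

First demand of the output computes:
  v7 = reverse([7, -8, -3, -8]) = [-8, -3, -8, 7]
  v11 = sortl([-8, -3, -8, 7]) = [-8, -8, -3, 7]
  v19 = suml([-8, -8, -3, 7]) = -12
  v20 = mul(6, 0) = 0
  v21 = max2(0, 6) = 6
  v23 = mul(-12, 0) = 0
  v24 = min2(0, 6) = 0

After the edit, cleaning proceeds:
  v20: a read changed (in6 6->-6) — executes, giving 0 — identical to its old value.
  v21: a read changed (in6 6->-6) — executes, giving 0.
  v23: dirty, but its reads are unchanged (v19 unchanged, v20 unchanged); cached 0 stands.
  v24: a read changed (v21 6->0) — executes, giving 0 — identical to its old value.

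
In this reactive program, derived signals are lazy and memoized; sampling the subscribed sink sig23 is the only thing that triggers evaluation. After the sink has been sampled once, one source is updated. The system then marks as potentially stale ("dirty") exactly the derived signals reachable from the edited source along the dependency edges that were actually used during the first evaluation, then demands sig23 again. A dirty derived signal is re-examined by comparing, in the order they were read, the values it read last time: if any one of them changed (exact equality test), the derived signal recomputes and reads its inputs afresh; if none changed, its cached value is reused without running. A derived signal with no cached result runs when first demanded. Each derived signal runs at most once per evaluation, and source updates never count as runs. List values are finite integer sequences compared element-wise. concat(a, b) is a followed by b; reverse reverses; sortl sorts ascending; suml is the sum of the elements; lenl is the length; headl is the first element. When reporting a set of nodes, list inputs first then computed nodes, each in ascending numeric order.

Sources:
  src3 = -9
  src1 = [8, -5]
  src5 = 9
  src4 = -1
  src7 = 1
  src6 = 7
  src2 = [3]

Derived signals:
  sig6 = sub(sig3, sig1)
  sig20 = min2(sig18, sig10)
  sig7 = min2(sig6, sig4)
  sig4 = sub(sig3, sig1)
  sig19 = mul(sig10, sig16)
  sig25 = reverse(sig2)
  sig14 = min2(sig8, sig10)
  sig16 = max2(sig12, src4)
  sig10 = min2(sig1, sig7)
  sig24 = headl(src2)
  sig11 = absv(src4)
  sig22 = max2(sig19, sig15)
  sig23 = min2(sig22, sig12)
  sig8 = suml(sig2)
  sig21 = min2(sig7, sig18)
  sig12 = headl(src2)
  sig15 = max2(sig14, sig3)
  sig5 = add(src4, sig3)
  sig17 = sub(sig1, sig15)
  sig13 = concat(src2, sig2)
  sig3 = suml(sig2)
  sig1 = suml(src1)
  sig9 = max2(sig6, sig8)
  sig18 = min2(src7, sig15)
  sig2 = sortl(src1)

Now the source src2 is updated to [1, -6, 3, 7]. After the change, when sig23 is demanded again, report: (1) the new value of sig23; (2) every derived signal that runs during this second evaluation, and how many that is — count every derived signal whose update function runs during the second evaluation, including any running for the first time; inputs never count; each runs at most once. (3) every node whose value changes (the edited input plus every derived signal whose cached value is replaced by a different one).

Demanding sig23 again yields 1.
4 derived signals run: sig12, sig16, sig19, sig23.
The nodes whose values change: src2, sig12, sig16, sig23.
Note where the cutoff bites: sig22 is checked, finds nothing changed, and keeps its cache.

First demand of the output computes:
  sig1 = suml([8, -5]) = 3
  sig2 = sortl([8, -5]) = [-5, 8]
  sig3 = suml([-5, 8]) = 3
  sig4 = sub(3, 3) = 0
  sig6 = sub(3, 3) = 0
  sig7 = min2(0, 0) = 0
  sig8 = suml([-5, 8]) = 3
  sig10 = min2(3, 0) = 0
  sig12 = headl([3]) = 3
  sig14 = min2(3, 0) = 0
  sig15 = max2(0, 3) = 3
  sig16 = max2(3, -1) = 3
  sig19 = mul(0, 3) = 0
  sig22 = max2(0, 3) = 3
  sig23 = min2(3, 3) = 3

After the edit, cleaning proceeds:
  sig12: a read changed (src2 [3]->[1, -6, 3, 7]) — executes, giving 1.
  sig16: a read changed (sig12 3->1) — executes, giving 1.
  sig19: a read changed (sig16 3->1) — executes, giving 0 — identical to its old value.
  sig22: dirty, but its reads are unchanged (sig19 unchanged, sig15 unchanged); cached 3 stands.
  sig23: a read changed (sig12 3->1) — executes, giving 1.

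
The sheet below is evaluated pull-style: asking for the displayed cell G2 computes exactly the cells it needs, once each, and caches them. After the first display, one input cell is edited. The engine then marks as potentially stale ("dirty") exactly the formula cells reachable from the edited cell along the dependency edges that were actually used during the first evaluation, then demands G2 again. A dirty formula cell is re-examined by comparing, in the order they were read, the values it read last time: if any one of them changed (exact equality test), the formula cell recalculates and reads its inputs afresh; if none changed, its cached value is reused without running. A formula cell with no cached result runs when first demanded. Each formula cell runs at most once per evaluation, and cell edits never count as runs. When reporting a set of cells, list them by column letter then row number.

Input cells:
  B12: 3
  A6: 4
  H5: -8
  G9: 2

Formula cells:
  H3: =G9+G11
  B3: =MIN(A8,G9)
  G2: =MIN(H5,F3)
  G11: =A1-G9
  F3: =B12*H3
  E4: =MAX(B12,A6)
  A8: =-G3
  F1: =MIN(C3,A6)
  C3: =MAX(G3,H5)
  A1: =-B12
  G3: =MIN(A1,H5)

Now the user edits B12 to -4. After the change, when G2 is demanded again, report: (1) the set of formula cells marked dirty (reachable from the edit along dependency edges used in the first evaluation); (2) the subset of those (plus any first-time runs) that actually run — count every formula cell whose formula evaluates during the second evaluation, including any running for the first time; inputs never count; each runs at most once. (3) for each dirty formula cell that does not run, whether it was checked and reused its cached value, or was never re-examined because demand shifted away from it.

First demand of the output computes:
  A1 = -(3) = -3
  G11 = -3 - 2 = -5
  H3 = 2 + -5 = -3
  F3 = 3 * -3 = -9
  G2 = MIN(-8, -9) = -9

After the edit, cleaning proceeds:
  A1: a read changed (B12 3->-4) — executes, giving 4.
  G11: a read changed (A1 -3->4) — executes, giving 2.
  H3: a read changed (G11 -5->2) — executes, giving 4.
  F3: a read changed (B12 3->-4; H3 -3->4) — executes, giving -16.
  G2: a read changed (F3 -9->-16) — executes, giving -16.

The edit dirties: A1, F3, G2, G11, H3.
5 formula cells run: A1, F3, G2, G11, H3.
No dirty formula cell escaped a run.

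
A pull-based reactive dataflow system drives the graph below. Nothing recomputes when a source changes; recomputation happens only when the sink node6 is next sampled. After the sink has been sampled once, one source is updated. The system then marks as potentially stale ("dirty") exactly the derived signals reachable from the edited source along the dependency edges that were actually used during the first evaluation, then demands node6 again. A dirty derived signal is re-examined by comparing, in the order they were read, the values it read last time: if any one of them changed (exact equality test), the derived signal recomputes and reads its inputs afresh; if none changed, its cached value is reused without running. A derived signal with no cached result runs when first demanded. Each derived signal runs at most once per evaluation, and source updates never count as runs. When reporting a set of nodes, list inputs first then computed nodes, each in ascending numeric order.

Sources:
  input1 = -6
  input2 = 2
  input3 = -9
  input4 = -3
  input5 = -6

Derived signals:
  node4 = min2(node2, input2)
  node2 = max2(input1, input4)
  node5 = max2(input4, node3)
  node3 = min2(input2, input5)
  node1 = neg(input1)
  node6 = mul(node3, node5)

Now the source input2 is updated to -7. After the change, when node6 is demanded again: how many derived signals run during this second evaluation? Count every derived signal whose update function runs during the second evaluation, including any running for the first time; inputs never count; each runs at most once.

First evaluation (everything demanded from the output):
  node3 = min2(2, -6) = -6
  node5 = max2(-3, -6) = -3
  node6 = mul(-6, -3) = 18

Propagation after the edit:
  node3: runs — input2 2->-7; result -7.
  node5: runs — node3 -6->-7; result -3 (same value as before).
  node6: runs — node3 -6->-7; result 21.

Derived signals that run: node3, node5, node6 — 3 in total.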